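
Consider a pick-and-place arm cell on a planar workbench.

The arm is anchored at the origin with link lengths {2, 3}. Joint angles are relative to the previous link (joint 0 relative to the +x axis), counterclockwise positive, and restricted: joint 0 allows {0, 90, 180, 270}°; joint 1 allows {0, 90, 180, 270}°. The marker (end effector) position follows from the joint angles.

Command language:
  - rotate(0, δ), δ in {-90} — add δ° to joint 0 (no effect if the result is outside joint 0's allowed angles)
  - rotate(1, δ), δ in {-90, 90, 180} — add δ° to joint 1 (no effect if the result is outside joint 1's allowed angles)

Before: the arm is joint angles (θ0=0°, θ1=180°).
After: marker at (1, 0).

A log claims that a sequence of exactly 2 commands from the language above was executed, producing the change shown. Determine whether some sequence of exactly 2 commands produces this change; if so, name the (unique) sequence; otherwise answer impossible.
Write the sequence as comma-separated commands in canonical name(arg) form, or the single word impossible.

t0: joint angles (θ0=0°, θ1=180°)
1. rotate(0, -90) → joint angles (θ0=270°, θ1=180°)
2. rotate(0, -90) → joint angles (θ0=180°, θ1=180°)
all 16 alternatives checked — unique.

rotate(0, -90), rotate(0, -90)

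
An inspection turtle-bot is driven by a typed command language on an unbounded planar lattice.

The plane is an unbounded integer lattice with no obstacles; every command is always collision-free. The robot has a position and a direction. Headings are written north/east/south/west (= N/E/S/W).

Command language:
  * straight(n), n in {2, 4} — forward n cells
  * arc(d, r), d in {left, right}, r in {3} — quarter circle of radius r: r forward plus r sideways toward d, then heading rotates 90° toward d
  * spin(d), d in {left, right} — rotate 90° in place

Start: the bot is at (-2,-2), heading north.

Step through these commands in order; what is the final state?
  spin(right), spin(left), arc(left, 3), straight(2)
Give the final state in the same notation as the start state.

t0: at (-2,-2), heading north
1. spin(right) → at (-2,-2), heading east
2. spin(left) → at (-2,-2), heading north
3. arc(left, 3) → at (-5,1), heading west
4. straight(2) → at (-7,1), heading west

at (-7,1), heading west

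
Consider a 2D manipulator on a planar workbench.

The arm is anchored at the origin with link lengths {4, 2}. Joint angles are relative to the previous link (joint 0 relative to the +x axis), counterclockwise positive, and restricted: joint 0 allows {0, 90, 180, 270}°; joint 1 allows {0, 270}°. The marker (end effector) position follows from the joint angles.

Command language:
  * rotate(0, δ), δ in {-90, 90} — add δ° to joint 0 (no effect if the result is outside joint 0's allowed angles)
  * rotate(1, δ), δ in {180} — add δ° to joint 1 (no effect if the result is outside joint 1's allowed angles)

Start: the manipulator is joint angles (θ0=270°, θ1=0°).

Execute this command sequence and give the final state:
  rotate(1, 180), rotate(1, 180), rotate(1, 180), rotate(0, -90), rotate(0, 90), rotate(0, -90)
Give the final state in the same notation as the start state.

start: joint angles (θ0=270°, θ1=0°)
t=1 rotate(1, 180) ⇒ joint angles (θ0=270°, θ1=0°)
t=2 rotate(1, 180) ⇒ joint angles (θ0=270°, θ1=0°)
t=3 rotate(1, 180) ⇒ joint angles (θ0=270°, θ1=0°)
t=4 rotate(0, -90) ⇒ joint angles (θ0=180°, θ1=0°)
t=5 rotate(0, 90) ⇒ joint angles (θ0=270°, θ1=0°)
t=6 rotate(0, -90) ⇒ joint angles (θ0=180°, θ1=0°)

joint angles (θ0=180°, θ1=0°)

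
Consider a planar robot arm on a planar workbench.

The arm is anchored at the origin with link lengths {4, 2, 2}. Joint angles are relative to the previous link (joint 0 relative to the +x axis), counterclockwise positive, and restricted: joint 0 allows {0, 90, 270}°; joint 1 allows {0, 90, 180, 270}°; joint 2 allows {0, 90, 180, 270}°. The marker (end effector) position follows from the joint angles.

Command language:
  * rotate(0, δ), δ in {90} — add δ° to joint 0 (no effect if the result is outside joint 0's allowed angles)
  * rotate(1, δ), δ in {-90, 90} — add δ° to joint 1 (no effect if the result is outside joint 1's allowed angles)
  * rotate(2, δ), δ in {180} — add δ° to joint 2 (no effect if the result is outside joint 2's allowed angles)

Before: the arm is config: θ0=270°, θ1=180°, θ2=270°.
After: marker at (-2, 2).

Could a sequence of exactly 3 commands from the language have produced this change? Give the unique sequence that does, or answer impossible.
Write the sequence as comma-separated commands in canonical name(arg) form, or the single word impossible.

from: config: θ0=270°, θ1=180°, θ2=270°
1. rotate(0, 90) → config: θ0=0°, θ1=180°, θ2=270°
2. rotate(0, 90) → config: θ0=90°, θ1=180°, θ2=270°
3. rotate(0, 90) → config: θ0=90°, θ1=180°, θ2=270°
no rival 3-sequence matches.

rotate(0, 90), rotate(0, 90), rotate(0, 90)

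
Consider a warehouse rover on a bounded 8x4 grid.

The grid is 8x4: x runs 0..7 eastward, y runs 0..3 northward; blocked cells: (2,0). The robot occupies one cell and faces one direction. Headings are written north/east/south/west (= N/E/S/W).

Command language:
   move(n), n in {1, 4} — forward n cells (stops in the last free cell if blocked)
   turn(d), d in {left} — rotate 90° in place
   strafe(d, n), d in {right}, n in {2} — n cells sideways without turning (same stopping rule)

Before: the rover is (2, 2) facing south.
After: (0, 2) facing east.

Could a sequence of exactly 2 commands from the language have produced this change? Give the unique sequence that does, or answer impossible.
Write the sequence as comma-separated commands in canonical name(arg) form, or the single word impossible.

key: cell and facing (now E) both changed — the 2 commands mix motion and turning
from: (2, 2) facing south
t=1 strafe(right, 2) ⇒ (0, 2) facing south
t=2 turn(left) ⇒ (0, 2) facing east
all 16 alternatives checked — unique.

strafe(right, 2), turn(left)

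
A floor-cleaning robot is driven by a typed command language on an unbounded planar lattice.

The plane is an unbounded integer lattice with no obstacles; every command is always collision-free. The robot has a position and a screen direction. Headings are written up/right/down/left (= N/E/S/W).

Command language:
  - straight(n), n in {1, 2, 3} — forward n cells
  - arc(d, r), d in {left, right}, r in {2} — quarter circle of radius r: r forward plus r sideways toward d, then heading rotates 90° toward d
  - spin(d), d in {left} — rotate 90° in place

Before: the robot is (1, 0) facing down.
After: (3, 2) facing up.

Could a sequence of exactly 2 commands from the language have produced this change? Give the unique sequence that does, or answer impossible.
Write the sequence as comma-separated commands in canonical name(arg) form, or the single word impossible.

spin(left), arc(left, 2)

key: position moved to (3,2) AND the heading swung to N — translation plus rotation needed
start: (1, 0) facing down
[1] after spin(left): (1, 0) facing right
[2] after arc(left, 2): (3, 2) facing up
no rival 2-sequence matches.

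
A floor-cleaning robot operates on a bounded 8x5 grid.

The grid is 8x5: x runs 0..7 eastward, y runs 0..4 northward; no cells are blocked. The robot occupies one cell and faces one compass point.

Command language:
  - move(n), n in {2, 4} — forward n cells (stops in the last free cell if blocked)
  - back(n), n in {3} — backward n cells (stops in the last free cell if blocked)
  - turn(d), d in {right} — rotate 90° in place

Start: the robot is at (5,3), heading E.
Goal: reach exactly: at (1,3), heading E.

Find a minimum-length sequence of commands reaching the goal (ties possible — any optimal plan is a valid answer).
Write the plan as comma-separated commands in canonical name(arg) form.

from: at (5,3), heading E
step 1 (back(3)): at (2,3), heading E
step 2 (move(2)): at (4,3), heading E
step 3 (back(3)): at (1,3), heading E
nothing shorter than 3 reaches the goal.

back(3), move(2), back(3)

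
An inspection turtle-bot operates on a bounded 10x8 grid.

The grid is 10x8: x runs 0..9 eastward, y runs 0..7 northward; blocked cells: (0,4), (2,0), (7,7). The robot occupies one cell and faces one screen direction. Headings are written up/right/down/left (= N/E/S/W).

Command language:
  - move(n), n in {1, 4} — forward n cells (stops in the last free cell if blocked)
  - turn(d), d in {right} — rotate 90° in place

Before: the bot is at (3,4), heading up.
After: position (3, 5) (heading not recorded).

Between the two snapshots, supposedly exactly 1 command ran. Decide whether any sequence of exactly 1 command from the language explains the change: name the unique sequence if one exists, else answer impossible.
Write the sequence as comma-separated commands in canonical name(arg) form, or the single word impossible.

begin: at (3,4), heading up
1. move(1) → at (3,5), heading up
uniquely the one of 3 1-step routes that fits.

move(1)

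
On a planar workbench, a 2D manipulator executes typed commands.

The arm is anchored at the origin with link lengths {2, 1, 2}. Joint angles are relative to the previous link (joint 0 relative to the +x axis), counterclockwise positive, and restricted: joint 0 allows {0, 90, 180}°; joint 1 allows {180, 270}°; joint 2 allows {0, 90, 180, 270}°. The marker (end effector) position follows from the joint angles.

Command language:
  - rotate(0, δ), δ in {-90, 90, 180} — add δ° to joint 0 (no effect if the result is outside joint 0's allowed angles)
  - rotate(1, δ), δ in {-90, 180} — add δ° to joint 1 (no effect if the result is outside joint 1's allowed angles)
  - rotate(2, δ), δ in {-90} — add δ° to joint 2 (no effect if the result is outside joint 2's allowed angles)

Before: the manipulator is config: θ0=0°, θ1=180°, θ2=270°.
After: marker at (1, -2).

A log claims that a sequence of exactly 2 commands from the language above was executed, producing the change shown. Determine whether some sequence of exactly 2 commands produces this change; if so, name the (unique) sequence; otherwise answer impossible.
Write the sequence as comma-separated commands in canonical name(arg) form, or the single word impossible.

rotate(2, -90), rotate(2, -90)

begin: config: θ0=0°, θ1=180°, θ2=270°
t=1 rotate(2, -90) ⇒ config: θ0=0°, θ1=180°, θ2=180°
t=2 rotate(2, -90) ⇒ config: θ0=0°, θ1=180°, θ2=90°
uniquely the one of 36 2-step routes that fits.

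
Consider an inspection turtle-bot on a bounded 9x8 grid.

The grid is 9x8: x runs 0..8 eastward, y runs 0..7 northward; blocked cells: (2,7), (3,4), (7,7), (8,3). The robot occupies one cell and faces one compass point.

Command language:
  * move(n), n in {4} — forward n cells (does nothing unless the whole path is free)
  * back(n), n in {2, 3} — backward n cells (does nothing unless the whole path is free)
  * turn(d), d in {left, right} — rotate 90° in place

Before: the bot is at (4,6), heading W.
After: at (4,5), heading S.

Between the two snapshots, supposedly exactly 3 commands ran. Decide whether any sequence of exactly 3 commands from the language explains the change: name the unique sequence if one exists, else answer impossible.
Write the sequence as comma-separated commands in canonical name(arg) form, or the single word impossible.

key: position moved to (4,5) AND the heading swung to S — translation plus rotation needed
initial: at (4,6), heading W
step 1 (turn(left)): at (4,6), heading S
step 2 (move(4)): at (4,2), heading S
step 3 (back(3)): at (4,5), heading S
all 125 alternatives checked — unique.

turn(left), move(4), back(3)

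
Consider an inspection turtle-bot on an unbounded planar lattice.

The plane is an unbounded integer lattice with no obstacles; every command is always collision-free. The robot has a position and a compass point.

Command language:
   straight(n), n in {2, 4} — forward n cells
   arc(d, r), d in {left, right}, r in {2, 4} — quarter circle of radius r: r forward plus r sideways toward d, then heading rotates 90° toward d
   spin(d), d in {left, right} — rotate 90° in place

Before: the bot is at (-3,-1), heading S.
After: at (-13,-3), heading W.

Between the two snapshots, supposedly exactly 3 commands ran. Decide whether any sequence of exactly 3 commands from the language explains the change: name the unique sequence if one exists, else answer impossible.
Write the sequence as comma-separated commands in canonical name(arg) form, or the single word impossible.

arc(right, 2), straight(4), straight(4)

key: running straight(4) before arc(right, 2) would end elsewhere — order is forced
start: at (-3,-1), heading S
1. arc(right, 2) → at (-5,-3), heading W
2. straight(4) → at (-9,-3), heading W
3. straight(4) → at (-13,-3), heading W
all 512 alternatives checked — unique.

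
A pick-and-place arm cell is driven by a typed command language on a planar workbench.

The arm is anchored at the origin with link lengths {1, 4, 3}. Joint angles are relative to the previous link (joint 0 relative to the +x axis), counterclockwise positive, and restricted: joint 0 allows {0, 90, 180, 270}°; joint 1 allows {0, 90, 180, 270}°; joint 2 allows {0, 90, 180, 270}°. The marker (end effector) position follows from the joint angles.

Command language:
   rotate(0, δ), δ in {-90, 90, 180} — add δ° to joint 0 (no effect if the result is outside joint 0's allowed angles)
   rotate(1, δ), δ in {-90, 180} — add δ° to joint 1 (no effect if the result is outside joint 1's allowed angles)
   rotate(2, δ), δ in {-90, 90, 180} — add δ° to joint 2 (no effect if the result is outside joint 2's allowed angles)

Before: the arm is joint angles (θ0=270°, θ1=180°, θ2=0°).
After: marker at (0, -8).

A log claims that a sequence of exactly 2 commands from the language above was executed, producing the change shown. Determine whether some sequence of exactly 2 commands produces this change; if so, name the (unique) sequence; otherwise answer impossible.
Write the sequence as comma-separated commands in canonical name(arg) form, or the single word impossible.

begin: joint angles (θ0=270°, θ1=180°, θ2=0°)
t=1 rotate(1, -90) ⇒ joint angles (θ0=270°, θ1=90°, θ2=0°)
t=2 rotate(1, -90) ⇒ joint angles (θ0=270°, θ1=0°, θ2=0°)
no rival 2-sequence matches.

rotate(1, -90), rotate(1, -90)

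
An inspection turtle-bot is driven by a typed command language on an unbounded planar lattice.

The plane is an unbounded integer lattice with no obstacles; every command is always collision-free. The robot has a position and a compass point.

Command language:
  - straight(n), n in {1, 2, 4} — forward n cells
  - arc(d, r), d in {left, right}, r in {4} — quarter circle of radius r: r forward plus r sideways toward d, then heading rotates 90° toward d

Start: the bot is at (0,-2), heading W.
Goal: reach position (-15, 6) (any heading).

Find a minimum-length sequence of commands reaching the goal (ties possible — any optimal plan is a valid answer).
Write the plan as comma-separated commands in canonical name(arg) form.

straight(1), arc(right, 4), arc(left, 4), straight(2), straight(4)

t0: at (0,-2), heading W
1. straight(1) → at (-1,-2), heading W
2. arc(right, 4) → at (-5,2), heading N
3. arc(left, 4) → at (-9,6), heading W
4. straight(2) → at (-11,6), heading W
5. straight(4) → at (-15,6), heading W
shorter routes all fall short; 5 is best.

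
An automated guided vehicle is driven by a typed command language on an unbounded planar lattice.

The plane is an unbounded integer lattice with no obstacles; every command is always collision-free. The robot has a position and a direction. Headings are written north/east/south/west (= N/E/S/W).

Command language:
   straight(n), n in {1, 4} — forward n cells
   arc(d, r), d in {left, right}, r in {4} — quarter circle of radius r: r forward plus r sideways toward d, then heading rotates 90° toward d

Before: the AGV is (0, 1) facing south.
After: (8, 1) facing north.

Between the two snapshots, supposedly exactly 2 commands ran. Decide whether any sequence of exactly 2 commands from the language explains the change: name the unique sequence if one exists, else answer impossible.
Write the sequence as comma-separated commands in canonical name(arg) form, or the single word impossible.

arc(left, 4), arc(left, 4)

key: position moved to (8,1) AND the heading swung to N — translation plus rotation needed
from: (0, 1) facing south
1. arc(left, 4) → (4, -3) facing east
2. arc(left, 4) → (8, 1) facing north
all 16 alternatives checked — unique.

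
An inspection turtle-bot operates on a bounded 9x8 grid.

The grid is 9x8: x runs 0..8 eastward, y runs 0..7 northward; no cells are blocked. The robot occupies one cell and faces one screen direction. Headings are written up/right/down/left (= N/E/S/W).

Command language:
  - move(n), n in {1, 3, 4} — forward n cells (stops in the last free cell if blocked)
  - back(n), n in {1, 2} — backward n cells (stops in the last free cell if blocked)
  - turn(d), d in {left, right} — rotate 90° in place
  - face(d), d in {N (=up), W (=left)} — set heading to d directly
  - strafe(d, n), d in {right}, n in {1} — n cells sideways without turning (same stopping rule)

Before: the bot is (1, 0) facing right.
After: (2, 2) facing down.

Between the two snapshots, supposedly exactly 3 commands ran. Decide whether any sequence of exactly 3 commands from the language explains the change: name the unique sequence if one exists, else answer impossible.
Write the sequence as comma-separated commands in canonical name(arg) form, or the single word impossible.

key: cell and facing (now S) both changed — the 3 commands mix motion and turning
from: (1, 0) facing right
t=1 move(1) ⇒ (2, 0) facing right
t=2 turn(right) ⇒ (2, 0) facing down
t=3 back(2) ⇒ (2, 2) facing down
all 1000 alternatives checked — unique.

move(1), turn(right), back(2)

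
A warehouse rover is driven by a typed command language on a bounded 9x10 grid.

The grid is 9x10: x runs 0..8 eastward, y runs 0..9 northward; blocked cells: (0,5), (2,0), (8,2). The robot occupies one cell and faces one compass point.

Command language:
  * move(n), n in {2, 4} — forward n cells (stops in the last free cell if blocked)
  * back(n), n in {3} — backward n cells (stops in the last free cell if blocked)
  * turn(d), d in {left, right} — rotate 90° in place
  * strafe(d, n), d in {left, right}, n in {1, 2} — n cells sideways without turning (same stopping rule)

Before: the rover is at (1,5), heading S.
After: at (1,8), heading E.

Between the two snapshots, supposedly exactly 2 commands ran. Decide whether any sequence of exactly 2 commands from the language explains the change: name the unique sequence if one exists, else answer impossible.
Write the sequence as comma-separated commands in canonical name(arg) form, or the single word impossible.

back(3), turn(left)

key: cell and facing (now E) both changed — the 2 commands mix motion and turning
start: at (1,5), heading S
t=1 back(3) ⇒ at (1,8), heading S
t=2 turn(left) ⇒ at (1,8), heading E
no rival 2-sequence matches.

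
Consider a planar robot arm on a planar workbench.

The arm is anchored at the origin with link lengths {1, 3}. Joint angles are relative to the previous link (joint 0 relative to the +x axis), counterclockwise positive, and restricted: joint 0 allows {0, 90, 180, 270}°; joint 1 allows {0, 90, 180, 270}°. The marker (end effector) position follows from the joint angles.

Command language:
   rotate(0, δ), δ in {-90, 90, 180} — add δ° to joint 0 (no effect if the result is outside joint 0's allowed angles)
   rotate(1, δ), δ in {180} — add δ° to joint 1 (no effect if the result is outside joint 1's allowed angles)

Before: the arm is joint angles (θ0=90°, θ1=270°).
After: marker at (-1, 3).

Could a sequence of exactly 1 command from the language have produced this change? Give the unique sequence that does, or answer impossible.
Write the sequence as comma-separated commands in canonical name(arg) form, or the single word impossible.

rotate(0, 90)

begin: joint angles (θ0=90°, θ1=270°)
1. rotate(0, 90) → joint angles (θ0=180°, θ1=270°)
uniquely the one of 4 1-step routes that fits.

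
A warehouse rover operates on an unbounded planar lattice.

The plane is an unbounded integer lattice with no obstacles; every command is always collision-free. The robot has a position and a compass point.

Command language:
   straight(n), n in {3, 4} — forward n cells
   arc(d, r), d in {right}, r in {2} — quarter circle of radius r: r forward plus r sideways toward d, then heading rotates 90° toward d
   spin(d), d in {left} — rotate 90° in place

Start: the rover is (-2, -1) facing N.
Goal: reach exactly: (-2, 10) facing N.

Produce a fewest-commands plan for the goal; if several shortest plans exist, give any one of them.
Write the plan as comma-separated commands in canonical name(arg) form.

from: (-2, -1) facing N
t=1 straight(4) ⇒ (-2, 3) facing N
t=2 straight(4) ⇒ (-2, 7) facing N
t=3 straight(3) ⇒ (-2, 10) facing N
minimal: 3 command(s), checked below 3.

straight(4), straight(4), straight(3)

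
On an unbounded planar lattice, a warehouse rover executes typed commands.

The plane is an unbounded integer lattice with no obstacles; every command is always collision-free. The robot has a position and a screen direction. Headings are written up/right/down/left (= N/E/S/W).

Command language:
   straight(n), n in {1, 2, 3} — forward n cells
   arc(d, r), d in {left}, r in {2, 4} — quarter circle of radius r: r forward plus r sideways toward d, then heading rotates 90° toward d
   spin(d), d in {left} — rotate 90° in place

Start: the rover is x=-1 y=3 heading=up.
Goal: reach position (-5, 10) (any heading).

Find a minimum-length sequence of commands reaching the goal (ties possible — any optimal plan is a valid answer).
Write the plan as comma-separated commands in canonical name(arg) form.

t0: x=-1 y=3 heading=up
1. straight(3) → x=-1 y=6 heading=up
2. arc(left, 4) → x=-5 y=10 heading=left
no 1-step plan works, so 2 is optimal.

straight(3), arc(left, 4)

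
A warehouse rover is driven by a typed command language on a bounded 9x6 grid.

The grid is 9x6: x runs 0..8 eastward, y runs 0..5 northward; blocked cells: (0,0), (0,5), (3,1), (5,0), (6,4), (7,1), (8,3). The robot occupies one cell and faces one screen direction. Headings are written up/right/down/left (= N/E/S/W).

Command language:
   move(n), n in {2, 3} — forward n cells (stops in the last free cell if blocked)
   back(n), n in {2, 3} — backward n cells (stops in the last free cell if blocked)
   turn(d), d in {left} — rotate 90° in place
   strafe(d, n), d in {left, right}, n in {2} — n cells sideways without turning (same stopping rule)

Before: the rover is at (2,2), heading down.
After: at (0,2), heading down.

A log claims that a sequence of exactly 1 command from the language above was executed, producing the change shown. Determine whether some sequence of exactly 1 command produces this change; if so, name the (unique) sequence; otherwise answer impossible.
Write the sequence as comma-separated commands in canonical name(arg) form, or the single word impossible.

strafe(right, 2)

key: heading stays S — the single command does not turn
from: at (2,2), heading down
1. strafe(right, 2) → at (0,2), heading down
no other 1-command option fits: unique.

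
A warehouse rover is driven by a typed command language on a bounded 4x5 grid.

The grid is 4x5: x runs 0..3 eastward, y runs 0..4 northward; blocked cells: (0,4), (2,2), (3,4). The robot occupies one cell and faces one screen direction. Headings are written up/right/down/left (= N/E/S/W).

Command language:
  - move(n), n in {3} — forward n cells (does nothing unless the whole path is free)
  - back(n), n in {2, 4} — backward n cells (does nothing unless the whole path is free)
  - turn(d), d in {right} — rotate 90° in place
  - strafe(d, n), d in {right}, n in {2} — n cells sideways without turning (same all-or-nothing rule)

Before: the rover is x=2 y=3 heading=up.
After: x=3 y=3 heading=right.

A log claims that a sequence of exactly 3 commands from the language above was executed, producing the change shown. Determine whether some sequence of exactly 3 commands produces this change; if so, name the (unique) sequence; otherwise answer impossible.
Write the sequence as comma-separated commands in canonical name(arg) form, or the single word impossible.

key: cell and facing (now E) both changed — the 3 commands mix motion and turning
t0: x=2 y=3 heading=up
1. turn(right) → x=2 y=3 heading=right
2. back(2) → x=0 y=3 heading=right
3. move(3) → x=3 y=3 heading=right
uniquely the one of 125 3-step routes that fits.

turn(right), back(2), move(3)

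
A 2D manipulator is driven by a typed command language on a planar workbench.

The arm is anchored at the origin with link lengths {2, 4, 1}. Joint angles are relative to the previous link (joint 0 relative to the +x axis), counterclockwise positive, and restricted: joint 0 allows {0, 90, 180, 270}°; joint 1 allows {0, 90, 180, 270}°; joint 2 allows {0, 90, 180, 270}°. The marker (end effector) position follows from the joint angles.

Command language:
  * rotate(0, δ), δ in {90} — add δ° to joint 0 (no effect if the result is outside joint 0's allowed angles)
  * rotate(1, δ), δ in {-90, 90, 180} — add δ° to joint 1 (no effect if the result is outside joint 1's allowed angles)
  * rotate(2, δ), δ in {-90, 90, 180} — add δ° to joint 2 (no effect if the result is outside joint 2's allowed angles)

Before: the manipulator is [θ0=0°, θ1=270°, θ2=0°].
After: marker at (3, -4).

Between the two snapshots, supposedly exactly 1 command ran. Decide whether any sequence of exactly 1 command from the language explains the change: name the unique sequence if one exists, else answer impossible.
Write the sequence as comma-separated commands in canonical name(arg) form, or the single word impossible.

rotate(2, 90)

t0: [θ0=0°, θ1=270°, θ2=0°]
t=1 rotate(2, 90) ⇒ [θ0=0°, θ1=270°, θ2=90°]
no rival 1-sequence matches.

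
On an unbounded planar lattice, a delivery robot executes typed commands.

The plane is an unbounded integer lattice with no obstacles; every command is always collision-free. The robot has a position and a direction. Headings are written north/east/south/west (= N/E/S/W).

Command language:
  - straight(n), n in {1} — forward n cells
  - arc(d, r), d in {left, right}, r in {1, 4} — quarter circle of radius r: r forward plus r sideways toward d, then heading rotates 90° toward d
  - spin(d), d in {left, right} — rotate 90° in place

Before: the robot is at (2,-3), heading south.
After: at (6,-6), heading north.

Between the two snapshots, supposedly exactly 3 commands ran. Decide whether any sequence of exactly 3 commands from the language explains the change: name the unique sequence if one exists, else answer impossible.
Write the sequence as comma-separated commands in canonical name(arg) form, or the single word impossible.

key: running straight(1) before arc(left, 4) would end elsewhere — order is forced
start: at (2,-3), heading south
1. arc(left, 4) → at (6,-7), heading east
2. spin(left) → at (6,-7), heading north
3. straight(1) → at (6,-6), heading north
no rival 3-sequence matches.

arc(left, 4), spin(left), straight(1)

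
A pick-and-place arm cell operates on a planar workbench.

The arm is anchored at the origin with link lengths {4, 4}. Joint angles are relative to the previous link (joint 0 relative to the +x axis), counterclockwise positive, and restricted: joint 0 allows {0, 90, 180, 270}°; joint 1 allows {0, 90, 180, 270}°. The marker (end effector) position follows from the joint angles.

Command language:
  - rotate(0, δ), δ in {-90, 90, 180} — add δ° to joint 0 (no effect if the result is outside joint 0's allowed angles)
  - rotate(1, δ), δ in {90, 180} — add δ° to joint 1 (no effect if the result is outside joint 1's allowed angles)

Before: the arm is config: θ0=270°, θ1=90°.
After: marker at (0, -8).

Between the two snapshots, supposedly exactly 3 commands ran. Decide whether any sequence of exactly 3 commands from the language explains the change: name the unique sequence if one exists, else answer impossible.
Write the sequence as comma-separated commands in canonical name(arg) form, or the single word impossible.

begin: config: θ0=270°, θ1=90°
step 1 (rotate(1, 90)): config: θ0=270°, θ1=180°
step 2 (rotate(1, 90)): config: θ0=270°, θ1=270°
step 3 (rotate(1, 90)): config: θ0=270°, θ1=0°
no rival 3-sequence matches.

rotate(1, 90), rotate(1, 90), rotate(1, 90)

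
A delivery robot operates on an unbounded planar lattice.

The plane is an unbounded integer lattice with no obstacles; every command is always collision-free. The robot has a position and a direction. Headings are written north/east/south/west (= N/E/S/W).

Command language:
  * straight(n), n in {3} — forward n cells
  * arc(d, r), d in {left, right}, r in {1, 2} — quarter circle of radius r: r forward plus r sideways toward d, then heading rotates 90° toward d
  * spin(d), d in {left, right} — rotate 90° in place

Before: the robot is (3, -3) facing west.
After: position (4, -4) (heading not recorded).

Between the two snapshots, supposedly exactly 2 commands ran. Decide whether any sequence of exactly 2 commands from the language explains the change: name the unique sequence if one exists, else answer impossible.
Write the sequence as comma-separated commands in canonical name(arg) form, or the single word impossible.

spin(left), arc(left, 1)

key: order matters: swapping spin(left) and arc(left, 1) lands elsewhere
start: (3, -3) facing west
1. spin(left) → (3, -3) facing south
2. arc(left, 1) → (4, -4) facing east
all 49 alternatives checked — unique.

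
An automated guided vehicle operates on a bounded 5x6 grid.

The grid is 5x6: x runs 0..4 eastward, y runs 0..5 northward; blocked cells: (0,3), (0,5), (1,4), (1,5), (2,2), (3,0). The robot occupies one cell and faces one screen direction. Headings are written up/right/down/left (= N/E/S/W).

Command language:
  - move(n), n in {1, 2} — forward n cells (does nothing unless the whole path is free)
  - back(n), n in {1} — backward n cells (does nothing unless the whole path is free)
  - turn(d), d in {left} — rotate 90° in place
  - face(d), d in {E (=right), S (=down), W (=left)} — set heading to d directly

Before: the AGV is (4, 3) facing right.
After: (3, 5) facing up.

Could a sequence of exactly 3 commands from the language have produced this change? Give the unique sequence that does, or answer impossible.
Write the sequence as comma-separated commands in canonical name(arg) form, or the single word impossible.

back(1), turn(left), move(2)

key: cell and facing (now N) both changed — the 3 commands mix motion and turning
begin: (4, 3) facing right
t=1 back(1) ⇒ (3, 3) facing right
t=2 turn(left) ⇒ (3, 3) facing up
t=3 move(2) ⇒ (3, 5) facing up
all 343 alternatives checked — unique.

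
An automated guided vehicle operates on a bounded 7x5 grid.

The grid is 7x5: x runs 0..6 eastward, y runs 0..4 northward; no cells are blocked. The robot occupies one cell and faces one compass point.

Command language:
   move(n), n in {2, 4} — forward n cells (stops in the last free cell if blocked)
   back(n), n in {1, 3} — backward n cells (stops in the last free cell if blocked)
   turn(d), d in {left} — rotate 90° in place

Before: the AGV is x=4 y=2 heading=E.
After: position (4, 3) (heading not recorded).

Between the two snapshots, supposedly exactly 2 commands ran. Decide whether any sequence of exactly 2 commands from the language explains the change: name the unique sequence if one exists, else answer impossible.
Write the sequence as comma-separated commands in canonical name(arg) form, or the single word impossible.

all 25 sequences checked — none match.

impossible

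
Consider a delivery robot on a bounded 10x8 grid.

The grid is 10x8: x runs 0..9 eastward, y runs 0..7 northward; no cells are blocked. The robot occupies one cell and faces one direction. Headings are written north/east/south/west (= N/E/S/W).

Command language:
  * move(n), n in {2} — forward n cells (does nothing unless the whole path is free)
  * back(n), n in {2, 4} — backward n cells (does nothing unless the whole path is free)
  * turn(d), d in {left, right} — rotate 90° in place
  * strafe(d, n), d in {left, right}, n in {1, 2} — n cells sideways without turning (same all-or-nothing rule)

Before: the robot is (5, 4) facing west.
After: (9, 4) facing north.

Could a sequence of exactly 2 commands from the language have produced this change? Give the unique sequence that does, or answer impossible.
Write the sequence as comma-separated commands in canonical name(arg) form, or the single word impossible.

back(4), turn(right)

key: position moved to (9,4) AND the heading swung to N — translation plus rotation needed
t0: (5, 4) facing west
[1] after back(4): (9, 4) facing west
[2] after turn(right): (9, 4) facing north
no rival 2-sequence matches.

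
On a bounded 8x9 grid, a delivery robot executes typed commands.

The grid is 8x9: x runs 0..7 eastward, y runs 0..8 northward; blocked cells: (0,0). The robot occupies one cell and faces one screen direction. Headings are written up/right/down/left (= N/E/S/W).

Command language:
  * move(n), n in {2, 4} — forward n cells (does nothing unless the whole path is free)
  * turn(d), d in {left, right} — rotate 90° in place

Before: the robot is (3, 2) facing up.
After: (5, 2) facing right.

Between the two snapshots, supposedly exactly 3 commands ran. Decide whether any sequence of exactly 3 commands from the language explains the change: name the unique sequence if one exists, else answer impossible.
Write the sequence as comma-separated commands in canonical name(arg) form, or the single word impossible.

turn(right), move(2), move(4)

key: position moved to (5,2) AND the heading swung to E — translation plus rotation needed
t0: (3, 2) facing up
step 1 (turn(right)): (3, 2) facing right
step 2 (move(2)): (5, 2) facing right
step 3 (move(4)): (5, 2) facing right
all 64 alternatives checked — unique.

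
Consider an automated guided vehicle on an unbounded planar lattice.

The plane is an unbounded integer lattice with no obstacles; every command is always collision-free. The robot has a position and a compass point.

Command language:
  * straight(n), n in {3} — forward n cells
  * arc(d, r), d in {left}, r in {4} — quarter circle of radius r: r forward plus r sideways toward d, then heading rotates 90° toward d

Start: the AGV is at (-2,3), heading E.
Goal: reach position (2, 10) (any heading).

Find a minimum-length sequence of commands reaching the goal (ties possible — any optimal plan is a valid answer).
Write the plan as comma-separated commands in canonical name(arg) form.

t0: at (-2,3), heading E
1. arc(left, 4) → at (2,7), heading N
2. straight(3) → at (2,10), heading N
minimal: 2 command(s), checked below 2.

arc(left, 4), straight(3)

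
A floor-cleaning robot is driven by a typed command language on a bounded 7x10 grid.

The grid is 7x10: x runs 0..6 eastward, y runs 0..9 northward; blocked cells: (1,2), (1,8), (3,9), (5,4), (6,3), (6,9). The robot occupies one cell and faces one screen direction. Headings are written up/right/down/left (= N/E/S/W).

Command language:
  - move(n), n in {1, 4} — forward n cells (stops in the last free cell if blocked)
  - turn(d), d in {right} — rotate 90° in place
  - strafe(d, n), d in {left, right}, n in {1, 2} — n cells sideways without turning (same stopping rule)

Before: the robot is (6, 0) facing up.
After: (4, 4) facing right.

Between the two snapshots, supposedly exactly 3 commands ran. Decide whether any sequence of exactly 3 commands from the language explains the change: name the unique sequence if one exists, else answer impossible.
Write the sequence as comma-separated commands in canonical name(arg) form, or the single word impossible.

strafe(left, 2), move(4), turn(right)

key: running turn(right) before strafe(left, 2) would end elsewhere — order is forced
t0: (6, 0) facing up
[1] after strafe(left, 2): (4, 0) facing up
[2] after move(4): (4, 4) facing up
[3] after turn(right): (4, 4) facing right
no other 3-command option fits: unique.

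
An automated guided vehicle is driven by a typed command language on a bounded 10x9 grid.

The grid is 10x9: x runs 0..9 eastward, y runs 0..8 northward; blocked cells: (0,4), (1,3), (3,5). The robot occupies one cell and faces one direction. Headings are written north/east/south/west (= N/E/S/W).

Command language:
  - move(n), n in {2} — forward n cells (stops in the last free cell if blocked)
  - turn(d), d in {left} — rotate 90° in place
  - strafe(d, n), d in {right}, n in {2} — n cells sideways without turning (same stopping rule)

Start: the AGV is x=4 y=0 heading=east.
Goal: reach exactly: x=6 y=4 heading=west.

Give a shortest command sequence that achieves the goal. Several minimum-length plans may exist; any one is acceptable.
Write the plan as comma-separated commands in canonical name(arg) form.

turn(left), strafe(right, 2), turn(left), strafe(right, 2), strafe(right, 2)

begin: x=4 y=0 heading=east
t=1 turn(left) ⇒ x=4 y=0 heading=north
t=2 strafe(right, 2) ⇒ x=6 y=0 heading=north
t=3 turn(left) ⇒ x=6 y=0 heading=west
t=4 strafe(right, 2) ⇒ x=6 y=2 heading=west
t=5 strafe(right, 2) ⇒ x=6 y=4 heading=west
minimal: 5 command(s), checked below 5.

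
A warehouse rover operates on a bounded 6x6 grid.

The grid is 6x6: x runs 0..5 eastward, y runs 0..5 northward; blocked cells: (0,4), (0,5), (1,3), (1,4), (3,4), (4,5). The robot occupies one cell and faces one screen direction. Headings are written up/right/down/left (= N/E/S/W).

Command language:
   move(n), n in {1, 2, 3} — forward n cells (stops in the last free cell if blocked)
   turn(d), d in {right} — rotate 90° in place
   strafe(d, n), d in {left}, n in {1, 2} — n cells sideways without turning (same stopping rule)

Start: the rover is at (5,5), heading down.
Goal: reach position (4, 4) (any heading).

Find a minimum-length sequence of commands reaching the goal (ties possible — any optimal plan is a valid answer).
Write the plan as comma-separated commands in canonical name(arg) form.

move(1), turn(right), move(3)

from: at (5,5), heading down
1. move(1) → at (5,4), heading down
2. turn(right) → at (5,4), heading left
3. move(3) → at (4,4), heading left
nothing shorter than 3 reaches the goal.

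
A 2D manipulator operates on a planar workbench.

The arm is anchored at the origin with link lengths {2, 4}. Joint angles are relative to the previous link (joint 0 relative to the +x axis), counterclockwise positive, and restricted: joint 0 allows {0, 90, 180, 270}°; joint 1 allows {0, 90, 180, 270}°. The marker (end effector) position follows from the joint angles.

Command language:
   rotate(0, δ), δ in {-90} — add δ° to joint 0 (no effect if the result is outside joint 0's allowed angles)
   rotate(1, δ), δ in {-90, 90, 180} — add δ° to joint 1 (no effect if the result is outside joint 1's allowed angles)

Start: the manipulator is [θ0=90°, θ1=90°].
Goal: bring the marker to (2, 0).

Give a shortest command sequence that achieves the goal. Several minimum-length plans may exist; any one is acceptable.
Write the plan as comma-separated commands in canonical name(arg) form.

start: [θ0=90°, θ1=90°]
t=1 rotate(0, -90) ⇒ [θ0=0°, θ1=90°]
t=2 rotate(0, -90) ⇒ [θ0=270°, θ1=90°]
t=3 rotate(0, -90) ⇒ [θ0=180°, θ1=90°]
t=4 rotate(1, 90) ⇒ [θ0=180°, θ1=180°]
minimal: 4 command(s), checked below 4.

rotate(0, -90), rotate(0, -90), rotate(0, -90), rotate(1, 90)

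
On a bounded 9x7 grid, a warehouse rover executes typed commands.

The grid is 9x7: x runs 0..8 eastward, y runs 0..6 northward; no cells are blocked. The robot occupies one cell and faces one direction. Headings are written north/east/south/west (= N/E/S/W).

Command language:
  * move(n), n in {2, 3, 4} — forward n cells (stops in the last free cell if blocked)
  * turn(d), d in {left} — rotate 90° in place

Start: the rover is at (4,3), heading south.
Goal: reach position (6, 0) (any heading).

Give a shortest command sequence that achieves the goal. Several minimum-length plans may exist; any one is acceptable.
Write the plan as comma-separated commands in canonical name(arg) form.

move(3), turn(left), move(2)

begin: at (4,3), heading south
step 1 (move(3)): at (4,0), heading south
step 2 (turn(left)): at (4,0), heading east
step 3 (move(2)): at (6,0), heading east
minimal: 3 command(s), checked below 3.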